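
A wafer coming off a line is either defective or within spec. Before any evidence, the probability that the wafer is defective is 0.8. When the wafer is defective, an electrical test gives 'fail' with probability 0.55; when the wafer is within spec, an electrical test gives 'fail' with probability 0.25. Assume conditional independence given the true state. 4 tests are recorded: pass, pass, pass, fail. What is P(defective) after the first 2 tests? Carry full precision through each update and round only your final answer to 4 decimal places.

After 'pass': P(defective) = 0.45·0.8000 / (0.45·0.8000 + 0.75·0.2000) ≈ 0.7059
After 'pass': P(defective) = 0.45·0.7059 / (0.45·0.7059 + 0.75·0.2941) ≈ 0.5902

0.5902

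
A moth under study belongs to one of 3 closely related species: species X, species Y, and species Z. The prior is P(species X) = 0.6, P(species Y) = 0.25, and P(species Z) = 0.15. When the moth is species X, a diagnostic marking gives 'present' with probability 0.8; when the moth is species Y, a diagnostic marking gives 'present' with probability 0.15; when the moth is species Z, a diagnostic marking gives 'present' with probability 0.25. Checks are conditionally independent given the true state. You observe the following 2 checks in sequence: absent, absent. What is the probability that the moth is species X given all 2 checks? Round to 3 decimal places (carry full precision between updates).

0.083

After 'absent': normaliser = 0.2·0.6000 + 0.85·0.2500 + 0.75·0.1500; P(species X) ≈ 0.2697, P(species Y) ≈ 0.4775, P(species Z) ≈ 0.2528
After 'absent': normaliser = 0.2·0.2697 + 0.85·0.4775 + 0.75·0.2528; P(species X) ≈ 0.0830, P(species Y) ≈ 0.6250, P(species Z) ≈ 0.2920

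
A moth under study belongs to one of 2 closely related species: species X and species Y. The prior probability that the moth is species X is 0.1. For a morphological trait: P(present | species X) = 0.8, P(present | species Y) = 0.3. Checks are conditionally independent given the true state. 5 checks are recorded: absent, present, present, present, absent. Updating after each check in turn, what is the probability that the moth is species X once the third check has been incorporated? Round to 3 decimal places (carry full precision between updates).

0.184

After 'absent': P(species X) = 0.2·0.1000 / (0.2·0.1000 + 0.7·0.9000) ≈ 0.0308
After 'present': P(species X) = 0.8·0.0308 / (0.8·0.0308 + 0.3·0.9692) ≈ 0.0780
After 'present': P(species X) = 0.8·0.0780 / (0.8·0.0780 + 0.3·0.9220) ≈ 0.1842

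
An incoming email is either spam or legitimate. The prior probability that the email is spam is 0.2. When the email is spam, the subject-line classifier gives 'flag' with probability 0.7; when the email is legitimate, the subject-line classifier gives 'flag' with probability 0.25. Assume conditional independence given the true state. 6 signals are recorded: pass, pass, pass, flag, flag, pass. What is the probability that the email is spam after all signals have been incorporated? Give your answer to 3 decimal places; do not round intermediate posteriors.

0.048

After 'pass': P(spam) = 0.3·0.2000 / (0.3·0.2000 + 0.75·0.8000) ≈ 0.0909
After 'pass': P(spam) = 0.3·0.0909 / (0.3·0.0909 + 0.75·0.9091) ≈ 0.0385
After 'pass': P(spam) = 0.3·0.0385 / (0.3·0.0385 + 0.75·0.9615) ≈ 0.0157
After 'flag': P(spam) = 0.7·0.0157 / (0.7·0.0157 + 0.25·0.9843) ≈ 0.0429
After 'flag': P(spam) = 0.7·0.0429 / (0.7·0.0429 + 0.25·0.9571) ≈ 0.1115
After 'pass': P(spam) = 0.3·0.1115 / (0.3·0.1115 + 0.75·0.8885) ≈ 0.0478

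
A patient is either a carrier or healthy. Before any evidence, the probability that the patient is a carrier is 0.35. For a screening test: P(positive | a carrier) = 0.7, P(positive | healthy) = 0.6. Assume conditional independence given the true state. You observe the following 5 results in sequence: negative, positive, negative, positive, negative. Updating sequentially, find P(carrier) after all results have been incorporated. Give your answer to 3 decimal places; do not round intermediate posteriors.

0.236

After 'negative': P(carrier) = 0.3·0.3500 / (0.3·0.3500 + 0.4·0.6500) ≈ 0.2877
After 'positive': P(carrier) = 0.7·0.2877 / (0.7·0.2877 + 0.6·0.7123) ≈ 0.3203
After 'negative': P(carrier) = 0.3·0.3203 / (0.3·0.3203 + 0.4·0.6797) ≈ 0.2611
After 'positive': P(carrier) = 0.7·0.2611 / (0.7·0.2611 + 0.6·0.7389) ≈ 0.2919
After 'negative': P(carrier) = 0.3·0.2919 / (0.3·0.2919 + 0.4·0.7081) ≈ 0.2362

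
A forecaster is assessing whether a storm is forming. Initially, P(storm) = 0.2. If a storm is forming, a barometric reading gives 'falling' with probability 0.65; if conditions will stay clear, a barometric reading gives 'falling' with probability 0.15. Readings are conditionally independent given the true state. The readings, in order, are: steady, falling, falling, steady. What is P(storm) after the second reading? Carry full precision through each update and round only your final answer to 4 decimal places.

0.3085

Each posterior becomes the prior for the next update.
After 'steady': P(storm) = 0.35·0.2000 / (0.35·0.2000 + 0.85·0.8000) ≈ 0.0933
After 'falling': P(storm) = 0.65·0.0933 / (0.65·0.0933 + 0.15·0.9067) ≈ 0.3085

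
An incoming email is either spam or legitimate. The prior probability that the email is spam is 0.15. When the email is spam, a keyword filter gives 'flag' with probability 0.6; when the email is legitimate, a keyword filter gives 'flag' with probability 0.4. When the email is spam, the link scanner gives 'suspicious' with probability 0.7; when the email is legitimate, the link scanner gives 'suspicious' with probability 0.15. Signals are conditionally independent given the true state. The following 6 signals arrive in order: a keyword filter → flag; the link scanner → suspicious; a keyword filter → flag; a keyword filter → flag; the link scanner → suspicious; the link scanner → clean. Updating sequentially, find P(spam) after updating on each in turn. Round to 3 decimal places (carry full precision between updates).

0.821

After a keyword filter='flag': P(spam) = 0.6·0.1500 / (0.6·0.1500 + 0.4·0.8500) ≈ 0.2093
After the link scanner='suspicious': P(spam) = 0.7·0.2093 / (0.7·0.2093 + 0.15·0.7907) ≈ 0.5526
After a keyword filter='flag': P(spam) = 0.6·0.5526 / (0.6·0.5526 + 0.4·0.4474) ≈ 0.6495
After a keyword filter='flag': P(spam) = 0.6·0.6495 / (0.6·0.6495 + 0.4·0.3505) ≈ 0.7354
After the link scanner='suspicious': P(spam) = 0.7·0.7354 / (0.7·0.7354 + 0.15·0.2646) ≈ 0.9284
After the link scanner='clean': P(spam) = 0.3·0.9284 / (0.3·0.9284 + 0.85·0.0716) ≈ 0.8207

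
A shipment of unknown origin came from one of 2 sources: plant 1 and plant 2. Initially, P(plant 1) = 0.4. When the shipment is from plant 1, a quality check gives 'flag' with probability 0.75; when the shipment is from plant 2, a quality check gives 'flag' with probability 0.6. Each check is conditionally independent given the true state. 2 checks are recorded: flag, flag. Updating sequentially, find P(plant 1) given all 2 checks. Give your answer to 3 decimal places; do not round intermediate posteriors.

After 'flag': P(plant 1) = 0.75·0.4000 / (0.75·0.4000 + 0.6·0.6000) ≈ 0.4545
After 'flag': P(plant 1) = 0.75·0.4545 / (0.75·0.4545 + 0.6·0.5455) ≈ 0.5102

0.510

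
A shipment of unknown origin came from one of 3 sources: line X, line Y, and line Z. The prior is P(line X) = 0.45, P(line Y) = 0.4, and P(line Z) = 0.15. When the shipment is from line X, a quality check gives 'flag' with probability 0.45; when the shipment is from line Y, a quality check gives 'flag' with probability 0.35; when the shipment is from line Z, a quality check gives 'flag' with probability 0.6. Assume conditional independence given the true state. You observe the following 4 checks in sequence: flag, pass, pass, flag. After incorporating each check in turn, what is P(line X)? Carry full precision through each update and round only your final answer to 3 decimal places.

0.484

After 'flag': normaliser = 0.45·0.4500 + 0.35·0.4000 + 0.6·0.1500; P(line X) ≈ 0.4682, P(line Y) ≈ 0.3237, P(line Z) ≈ 0.2081
After 'pass': normaliser = 0.55·0.4682 + 0.65·0.3237 + 0.4·0.2081; P(line X) ≈ 0.4672, P(line Y) ≈ 0.3818, P(line Z) ≈ 0.1510
After 'pass': normaliser = 0.55·0.4672 + 0.65·0.3818 + 0.4·0.1510; P(line X) ≈ 0.4544, P(line Y) ≈ 0.4388, P(line Z) ≈ 0.1068
After 'flag': normaliser = 0.45·0.4544 + 0.35·0.4388 + 0.6·0.1068; P(line X) ≈ 0.4844, P(line Y) ≈ 0.3638, P(line Z) ≈ 0.1518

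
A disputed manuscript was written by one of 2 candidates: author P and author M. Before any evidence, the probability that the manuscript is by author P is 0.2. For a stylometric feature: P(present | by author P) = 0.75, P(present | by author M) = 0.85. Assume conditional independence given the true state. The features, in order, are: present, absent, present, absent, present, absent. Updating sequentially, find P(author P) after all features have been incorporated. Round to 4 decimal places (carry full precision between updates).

After 'present': P(author P) = 0.75·0.2000 / (0.75·0.2000 + 0.85·0.8000) ≈ 0.1807
After 'absent': P(author P) = 0.25·0.1807 / (0.25·0.1807 + 0.15·0.8193) ≈ 0.2688
After 'present': P(author P) = 0.75·0.2688 / (0.75·0.2688 + 0.85·0.7312) ≈ 0.2449
After 'absent': P(author P) = 0.25·0.2449 / (0.25·0.2449 + 0.15·0.7551) ≈ 0.3509
After 'present': P(author P) = 0.75·0.3509 / (0.75·0.3509 + 0.85·0.6491) ≈ 0.3230
After 'absent': P(author P) = 0.25·0.3230 / (0.25·0.3230 + 0.15·0.6770) ≈ 0.4429

0.4429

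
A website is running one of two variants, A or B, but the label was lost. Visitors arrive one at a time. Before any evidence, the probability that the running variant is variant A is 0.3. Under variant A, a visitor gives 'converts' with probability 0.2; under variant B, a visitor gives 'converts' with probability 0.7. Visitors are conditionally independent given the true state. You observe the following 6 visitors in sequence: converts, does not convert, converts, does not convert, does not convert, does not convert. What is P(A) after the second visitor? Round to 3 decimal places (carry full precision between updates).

After 'converts': P(A) = 0.2·0.3000 / (0.2·0.3000 + 0.7·0.7000) ≈ 0.1091
After 'does not convert': P(A) = 0.8·0.1091 / (0.8·0.1091 + 0.3·0.8909) ≈ 0.2462

0.246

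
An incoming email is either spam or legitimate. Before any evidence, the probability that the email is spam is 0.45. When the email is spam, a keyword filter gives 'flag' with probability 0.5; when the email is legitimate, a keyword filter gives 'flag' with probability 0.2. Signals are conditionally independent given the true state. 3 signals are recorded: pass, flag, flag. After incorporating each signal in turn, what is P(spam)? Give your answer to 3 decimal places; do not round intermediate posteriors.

Apply Bayes' rule sequentially, carrying P(spam) forward.
After 'pass': P(spam) = 0.5·0.4500 / (0.5·0.4500 + 0.8·0.5500) ≈ 0.3383
After 'flag': P(spam) = 0.5·0.3383 / (0.5·0.3383 + 0.2·0.6617) ≈ 0.5611
After 'flag': P(spam) = 0.5·0.5611 / (0.5·0.5611 + 0.2·0.4389) ≈ 0.7617

0.762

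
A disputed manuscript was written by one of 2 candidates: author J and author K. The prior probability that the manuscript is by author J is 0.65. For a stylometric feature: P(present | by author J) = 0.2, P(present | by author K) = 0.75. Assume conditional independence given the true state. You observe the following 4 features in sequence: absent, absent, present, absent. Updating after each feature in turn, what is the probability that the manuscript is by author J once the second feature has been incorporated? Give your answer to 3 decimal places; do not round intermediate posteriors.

0.950

After 'absent': P(author J) = 0.8·0.6500 / (0.8·0.6500 + 0.25·0.3500) ≈ 0.8560
After 'absent': P(author J) = 0.8·0.8560 / (0.8·0.8560 + 0.25·0.1440) ≈ 0.9500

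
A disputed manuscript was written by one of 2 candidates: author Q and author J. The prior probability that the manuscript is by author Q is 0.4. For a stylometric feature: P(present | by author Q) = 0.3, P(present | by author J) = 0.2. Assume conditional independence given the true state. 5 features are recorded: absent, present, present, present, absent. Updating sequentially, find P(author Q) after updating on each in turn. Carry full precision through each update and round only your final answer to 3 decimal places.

After 'absent': P(author Q) = 0.7·0.4000 / (0.7·0.4000 + 0.8·0.6000) ≈ 0.3684
After 'present': P(author Q) = 0.3·0.3684 / (0.3·0.3684 + 0.2·0.6316) ≈ 0.4667
After 'present': P(author Q) = 0.3·0.4667 / (0.3·0.4667 + 0.2·0.5333) ≈ 0.5676
After 'present': P(author Q) = 0.3·0.5676 / (0.3·0.5676 + 0.2·0.4324) ≈ 0.6632
After 'absent': P(author Q) = 0.7·0.6632 / (0.7·0.6632 + 0.8·0.3368) ≈ 0.6327

0.633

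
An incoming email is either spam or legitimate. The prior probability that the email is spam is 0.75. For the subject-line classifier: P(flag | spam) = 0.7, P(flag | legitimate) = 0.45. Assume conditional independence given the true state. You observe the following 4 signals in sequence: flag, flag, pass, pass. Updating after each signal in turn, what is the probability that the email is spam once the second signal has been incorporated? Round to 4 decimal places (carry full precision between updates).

0.8789

Each posterior becomes the prior for the next update.
After 'flag': P(spam) = 0.7·0.7500 / (0.7·0.7500 + 0.45·0.2500) ≈ 0.8235
After 'flag': P(spam) = 0.7·0.8235 / (0.7·0.8235 + 0.45·0.1765) ≈ 0.8789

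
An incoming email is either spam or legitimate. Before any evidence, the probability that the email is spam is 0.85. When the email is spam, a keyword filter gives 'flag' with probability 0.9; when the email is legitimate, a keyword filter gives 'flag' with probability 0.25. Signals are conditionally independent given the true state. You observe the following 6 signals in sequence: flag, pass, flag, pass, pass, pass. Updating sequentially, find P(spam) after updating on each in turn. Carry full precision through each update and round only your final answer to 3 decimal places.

Apply Bayes' rule sequentially, carrying P(spam) forward.
After 'flag': P(spam) = 0.9·0.8500 / (0.9·0.8500 + 0.25·0.1500) ≈ 0.9533
After 'pass': P(spam) = 0.1·0.9533 / (0.1·0.9533 + 0.75·0.0467) ≈ 0.7312
After 'flag': P(spam) = 0.9·0.7312 / (0.9·0.7312 + 0.25·0.2688) ≈ 0.9073
After 'pass': P(spam) = 0.1·0.9073 / (0.1·0.9073 + 0.75·0.0927) ≈ 0.5663
After 'pass': P(spam) = 0.1·0.5663 / (0.1·0.5663 + 0.75·0.4337) ≈ 0.1483
After 'pass': P(spam) = 0.1·0.1483 / (0.1·0.1483 + 0.75·0.8517) ≈ 0.0227

0.023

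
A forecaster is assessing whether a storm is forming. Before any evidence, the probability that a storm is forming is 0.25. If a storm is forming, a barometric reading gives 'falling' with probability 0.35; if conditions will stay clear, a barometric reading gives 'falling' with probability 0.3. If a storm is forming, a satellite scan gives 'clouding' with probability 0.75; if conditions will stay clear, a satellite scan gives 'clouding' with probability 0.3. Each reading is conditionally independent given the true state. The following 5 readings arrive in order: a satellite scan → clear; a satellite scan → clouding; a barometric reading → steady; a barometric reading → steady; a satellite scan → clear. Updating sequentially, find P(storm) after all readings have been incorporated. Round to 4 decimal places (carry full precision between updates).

0.0840

After a satellite scan='clear': P(storm) = 0.25·0.2500 / (0.25·0.2500 + 0.7·0.7500) ≈ 0.1064
After a satellite scan='clouding': P(storm) = 0.75·0.1064 / (0.75·0.1064 + 0.3·0.8936) ≈ 0.2294
After a barometric reading='steady': P(storm) = 0.65·0.2294 / (0.65·0.2294 + 0.7·0.7706) ≈ 0.2165
After a barometric reading='steady': P(storm) = 0.65·0.2165 / (0.65·0.2165 + 0.7·0.7835) ≈ 0.2042
After a satellite scan='clear': P(storm) = 0.25·0.2042 / (0.25·0.2042 + 0.7·0.7958) ≈ 0.0840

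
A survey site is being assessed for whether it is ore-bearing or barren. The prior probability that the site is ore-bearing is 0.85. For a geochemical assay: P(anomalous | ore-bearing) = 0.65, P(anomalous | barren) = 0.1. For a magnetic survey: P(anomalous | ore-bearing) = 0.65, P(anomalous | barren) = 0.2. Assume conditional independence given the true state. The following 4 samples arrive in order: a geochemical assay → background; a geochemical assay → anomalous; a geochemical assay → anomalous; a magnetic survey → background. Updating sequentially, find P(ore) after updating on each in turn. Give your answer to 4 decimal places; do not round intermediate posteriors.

0.9760

After a geochemical assay='background': P(ore) = 0.35·0.8500 / (0.35·0.8500 + 0.9·0.1500) ≈ 0.6879
After a geochemical assay='anomalous': P(ore) = 0.65·0.6879 / (0.65·0.6879 + 0.1·0.3121) ≈ 0.9347
After a geochemical assay='anomalous': P(ore) = 0.65·0.9347 / (0.65·0.9347 + 0.1·0.0653) ≈ 0.9894
After a magnetic survey='background': P(ore) = 0.35·0.9894 / (0.35·0.9894 + 0.8·0.0106) ≈ 0.9760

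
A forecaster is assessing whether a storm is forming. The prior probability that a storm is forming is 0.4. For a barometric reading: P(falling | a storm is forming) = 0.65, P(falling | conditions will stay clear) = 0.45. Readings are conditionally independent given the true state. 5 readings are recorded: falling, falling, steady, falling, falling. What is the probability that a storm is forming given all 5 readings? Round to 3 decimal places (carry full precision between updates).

Apply Bayes' rule sequentially, carrying P(storm) forward.
After 'falling': P(storm) = 0.65·0.4000 / (0.65·0.4000 + 0.45·0.6000) ≈ 0.4906
After 'falling': P(storm) = 0.65·0.4906 / (0.65·0.4906 + 0.45·0.5094) ≈ 0.5818
After 'steady': P(storm) = 0.35·0.5818 / (0.35·0.5818 + 0.55·0.4182) ≈ 0.4695
After 'falling': P(storm) = 0.65·0.4695 / (0.65·0.4695 + 0.45·0.5305) ≈ 0.5611
After 'falling': P(storm) = 0.65·0.5611 / (0.65·0.5611 + 0.45·0.4389) ≈ 0.6487

0.649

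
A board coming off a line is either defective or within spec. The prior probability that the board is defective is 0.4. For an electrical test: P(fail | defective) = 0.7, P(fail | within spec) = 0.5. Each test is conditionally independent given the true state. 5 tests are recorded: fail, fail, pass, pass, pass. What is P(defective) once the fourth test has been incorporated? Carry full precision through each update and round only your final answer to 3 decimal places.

After 'fail': P(defective) = 0.7·0.4000 / (0.7·0.4000 + 0.5·0.6000) ≈ 0.4828
After 'fail': P(defective) = 0.7·0.4828 / (0.7·0.4828 + 0.5·0.5172) ≈ 0.5665
After 'pass': P(defective) = 0.3·0.5665 / (0.3·0.5665 + 0.5·0.4335) ≈ 0.4395
After 'pass': P(defective) = 0.3·0.4395 / (0.3·0.4395 + 0.5·0.5605) ≈ 0.3199

0.320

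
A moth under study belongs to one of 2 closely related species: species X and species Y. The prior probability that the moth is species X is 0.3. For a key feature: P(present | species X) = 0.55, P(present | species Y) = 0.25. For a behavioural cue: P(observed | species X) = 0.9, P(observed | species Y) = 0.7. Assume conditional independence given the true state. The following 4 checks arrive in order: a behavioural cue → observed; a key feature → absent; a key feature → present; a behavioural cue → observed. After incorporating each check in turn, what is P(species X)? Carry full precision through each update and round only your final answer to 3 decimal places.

0.483

After a behavioural cue='observed': P(species X) = 0.9·0.3000 / (0.9·0.3000 + 0.7·0.7000) ≈ 0.3553
After a key feature='absent': P(species X) = 0.45·0.3553 / (0.45·0.3553 + 0.75·0.6447) ≈ 0.2485
After a key feature='present': P(species X) = 0.55·0.2485 / (0.55·0.2485 + 0.25·0.7515) ≈ 0.4211
After a behavioural cue='observed': P(species X) = 0.9·0.4211 / (0.9·0.4211 + 0.7·0.5789) ≈ 0.4832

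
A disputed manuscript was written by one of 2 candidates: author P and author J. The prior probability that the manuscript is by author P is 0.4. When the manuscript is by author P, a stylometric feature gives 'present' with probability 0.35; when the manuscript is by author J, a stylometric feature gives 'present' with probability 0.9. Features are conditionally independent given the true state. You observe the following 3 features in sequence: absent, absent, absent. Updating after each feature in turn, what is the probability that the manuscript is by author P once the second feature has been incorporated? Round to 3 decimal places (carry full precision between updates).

After 'absent': P(author P) = 0.65·0.4000 / (0.65·0.4000 + 0.1·0.6000) ≈ 0.8125
After 'absent': P(author P) = 0.65·0.8125 / (0.65·0.8125 + 0.1·0.1875) ≈ 0.9657

0.966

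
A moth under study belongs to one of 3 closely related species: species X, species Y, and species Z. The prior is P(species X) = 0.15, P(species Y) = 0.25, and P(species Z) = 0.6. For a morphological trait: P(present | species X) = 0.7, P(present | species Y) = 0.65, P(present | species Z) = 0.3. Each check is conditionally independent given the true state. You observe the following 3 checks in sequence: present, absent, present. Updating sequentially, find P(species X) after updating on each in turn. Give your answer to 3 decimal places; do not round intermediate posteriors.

0.228

After 'present': normaliser = 0.7·0.1500 + 0.65·0.2500 + 0.3·0.6000; P(species X) ≈ 0.2346, P(species Y) ≈ 0.3631, P(species Z) ≈ 0.4022
After 'absent': normaliser = 0.3·0.2346 + 0.35·0.3631 + 0.7·0.4022; P(species X) ≈ 0.1469, P(species Y) ≈ 0.2653, P(species Z) ≈ 0.5878
After 'present': normaliser = 0.7·0.1469 + 0.65·0.2653 + 0.3·0.5878; P(species X) ≈ 0.2277, P(species Y) ≈ 0.3818, P(species Z) ≈ 0.3904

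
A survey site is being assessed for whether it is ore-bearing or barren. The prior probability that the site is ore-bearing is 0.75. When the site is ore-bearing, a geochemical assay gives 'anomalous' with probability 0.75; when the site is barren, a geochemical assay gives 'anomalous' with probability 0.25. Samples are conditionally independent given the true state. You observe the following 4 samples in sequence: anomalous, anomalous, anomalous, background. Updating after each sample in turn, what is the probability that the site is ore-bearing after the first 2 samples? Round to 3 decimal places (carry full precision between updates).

0.964

After 'anomalous': P(ore) = 0.75·0.7500 / (0.75·0.7500 + 0.25·0.2500) ≈ 0.9000
After 'anomalous': P(ore) = 0.75·0.9000 / (0.75·0.9000 + 0.25·0.1000) ≈ 0.9643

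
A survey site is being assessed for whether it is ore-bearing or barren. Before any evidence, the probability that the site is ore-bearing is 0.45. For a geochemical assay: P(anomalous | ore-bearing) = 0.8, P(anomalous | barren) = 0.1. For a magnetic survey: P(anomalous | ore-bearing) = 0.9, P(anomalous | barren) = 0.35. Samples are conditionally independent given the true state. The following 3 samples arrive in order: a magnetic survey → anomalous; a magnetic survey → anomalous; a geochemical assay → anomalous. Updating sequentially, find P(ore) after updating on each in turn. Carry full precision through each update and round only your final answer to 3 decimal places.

After a magnetic survey='anomalous': P(ore) = 0.9·0.4500 / (0.9·0.4500 + 0.35·0.5500) ≈ 0.6778
After a magnetic survey='anomalous': P(ore) = 0.9·0.6778 / (0.9·0.6778 + 0.35·0.3222) ≈ 0.8440
After a geochemical assay='anomalous': P(ore) = 0.8·0.8440 / (0.8·0.8440 + 0.1·0.1560) ≈ 0.9774

0.977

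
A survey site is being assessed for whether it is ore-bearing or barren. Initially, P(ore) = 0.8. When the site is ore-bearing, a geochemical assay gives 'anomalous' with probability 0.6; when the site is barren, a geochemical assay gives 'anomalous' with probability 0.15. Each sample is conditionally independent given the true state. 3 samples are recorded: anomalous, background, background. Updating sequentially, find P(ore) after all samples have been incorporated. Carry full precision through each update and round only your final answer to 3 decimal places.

0.780

After 'anomalous': P(ore) = 0.6·0.8000 / (0.6·0.8000 + 0.15·0.2000) ≈ 0.9412
After 'background': P(ore) = 0.4·0.9412 / (0.4·0.9412 + 0.85·0.0588) ≈ 0.8828
After 'background': P(ore) = 0.4·0.8828 / (0.4·0.8828 + 0.85·0.1172) ≈ 0.7799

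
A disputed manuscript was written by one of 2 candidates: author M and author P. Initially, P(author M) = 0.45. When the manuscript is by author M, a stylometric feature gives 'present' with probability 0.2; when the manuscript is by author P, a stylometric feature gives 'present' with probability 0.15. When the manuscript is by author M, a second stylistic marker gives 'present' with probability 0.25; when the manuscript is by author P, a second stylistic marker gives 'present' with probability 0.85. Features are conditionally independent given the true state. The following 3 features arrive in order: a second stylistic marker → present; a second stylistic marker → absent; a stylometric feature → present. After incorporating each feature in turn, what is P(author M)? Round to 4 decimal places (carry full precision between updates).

After a second stylistic marker='present': P(author M) = 0.25·0.4500 / (0.25·0.4500 + 0.85·0.5500) ≈ 0.1940
After a second stylistic marker='absent': P(author M) = 0.75·0.1940 / (0.75·0.1940 + 0.15·0.8060) ≈ 0.5461
After a stylometric feature='present': P(author M) = 0.2·0.5461 / (0.2·0.5461 + 0.15·0.4539) ≈ 0.6160

0.6160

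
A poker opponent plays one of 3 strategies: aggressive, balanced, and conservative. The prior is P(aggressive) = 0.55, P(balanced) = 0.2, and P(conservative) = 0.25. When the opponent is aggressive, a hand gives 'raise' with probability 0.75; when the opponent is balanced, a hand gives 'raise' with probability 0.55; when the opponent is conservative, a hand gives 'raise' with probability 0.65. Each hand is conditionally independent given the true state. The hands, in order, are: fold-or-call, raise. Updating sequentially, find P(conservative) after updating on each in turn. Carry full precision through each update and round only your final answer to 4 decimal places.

0.2715

Apply Bayes' rule sequentially, carrying P(conservative) forward.
After 'fold-or-call': normaliser = 0.25·0.5500 + 0.45·0.2000 + 0.35·0.2500; P(aggressive) ≈ 0.4365, P(balanced) ≈ 0.2857, P(conservative) ≈ 0.2778
After 'raise': normaliser = 0.75·0.4365 + 0.55·0.2857 + 0.65·0.2778; P(aggressive) ≈ 0.4922, P(balanced) ≈ 0.2363, P(conservative) ≈ 0.2715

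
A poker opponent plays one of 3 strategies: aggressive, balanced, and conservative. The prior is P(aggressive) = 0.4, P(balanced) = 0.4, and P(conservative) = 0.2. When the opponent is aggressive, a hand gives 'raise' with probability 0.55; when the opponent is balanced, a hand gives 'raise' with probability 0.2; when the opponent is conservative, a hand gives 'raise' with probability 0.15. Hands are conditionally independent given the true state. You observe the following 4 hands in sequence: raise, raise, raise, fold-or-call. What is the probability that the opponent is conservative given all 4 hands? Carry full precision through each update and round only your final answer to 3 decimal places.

After 'raise': normaliser = 0.55·0.4000 + 0.2·0.4000 + 0.15·0.2000; P(aggressive) ≈ 0.6667, P(balanced) ≈ 0.2424, P(conservative) ≈ 0.0909
After 'raise': normaliser = 0.55·0.6667 + 0.2·0.2424 + 0.15·0.0909; P(aggressive) ≈ 0.8551, P(balanced) ≈ 0.1131, P(conservative) ≈ 0.0318
After 'raise': normaliser = 0.55·0.8551 + 0.2·0.1131 + 0.15·0.0318; P(aggressive) ≈ 0.9450, P(balanced) ≈ 0.0454, P(conservative) ≈ 0.0096
After 'fold-or-call': normaliser = 0.45·0.9450 + 0.8·0.0454 + 0.85·0.0096; P(aggressive) ≈ 0.9053, P(balanced) ≈ 0.0774, P(conservative) ≈ 0.0173

0.017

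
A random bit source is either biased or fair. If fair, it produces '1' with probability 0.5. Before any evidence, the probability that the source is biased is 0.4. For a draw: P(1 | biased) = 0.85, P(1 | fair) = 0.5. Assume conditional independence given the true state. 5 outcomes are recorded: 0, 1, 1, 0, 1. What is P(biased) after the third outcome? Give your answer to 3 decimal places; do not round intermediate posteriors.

After '0': P(biased) = 0.15·0.4000 / (0.15·0.4000 + 0.5·0.6000) ≈ 0.1667
After '1': P(biased) = 0.85·0.1667 / (0.85·0.1667 + 0.5·0.8333) ≈ 0.2537
After '1': P(biased) = 0.85·0.2537 / (0.85·0.2537 + 0.5·0.7463) ≈ 0.3663

0.366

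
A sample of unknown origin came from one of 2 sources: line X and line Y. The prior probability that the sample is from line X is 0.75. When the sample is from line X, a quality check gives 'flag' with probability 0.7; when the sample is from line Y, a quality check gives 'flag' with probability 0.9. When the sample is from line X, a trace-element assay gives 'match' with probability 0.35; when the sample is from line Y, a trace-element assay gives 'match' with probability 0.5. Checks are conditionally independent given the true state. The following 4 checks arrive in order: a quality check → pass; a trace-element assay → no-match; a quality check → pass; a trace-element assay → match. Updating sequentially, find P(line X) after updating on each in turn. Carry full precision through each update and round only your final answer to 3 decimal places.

0.961

After a quality check='pass': P(line X) = 0.3·0.7500 / (0.3·0.7500 + 0.1·0.2500) ≈ 0.9000
After a trace-element assay='no-match': P(line X) = 0.65·0.9000 / (0.65·0.9000 + 0.5·0.1000) ≈ 0.9213
After a quality check='pass': P(line X) = 0.3·0.9213 / (0.3·0.9213 + 0.1·0.0787) ≈ 0.9723
After a trace-element assay='match': P(line X) = 0.35·0.9723 / (0.35·0.9723 + 0.5·0.0277) ≈ 0.9609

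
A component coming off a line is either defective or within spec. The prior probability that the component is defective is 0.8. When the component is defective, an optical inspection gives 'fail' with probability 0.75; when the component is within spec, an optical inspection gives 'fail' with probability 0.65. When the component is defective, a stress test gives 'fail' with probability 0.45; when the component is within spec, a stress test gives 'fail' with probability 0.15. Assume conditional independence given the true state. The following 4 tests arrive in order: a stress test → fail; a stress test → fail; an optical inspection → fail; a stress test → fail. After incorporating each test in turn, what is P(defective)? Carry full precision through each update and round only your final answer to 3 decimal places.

0.992

After a stress test='fail': P(defective) = 0.45·0.8000 / (0.45·0.8000 + 0.15·0.2000) ≈ 0.9231
After a stress test='fail': P(defective) = 0.45·0.9231 / (0.45·0.9231 + 0.15·0.0769) ≈ 0.9730
After an optical inspection='fail': P(defective) = 0.75·0.9730 / (0.75·0.9730 + 0.65·0.0270) ≈ 0.9765
After a stress test='fail': P(defective) = 0.45·0.9765 / (0.45·0.9765 + 0.15·0.0235) ≈ 0.9920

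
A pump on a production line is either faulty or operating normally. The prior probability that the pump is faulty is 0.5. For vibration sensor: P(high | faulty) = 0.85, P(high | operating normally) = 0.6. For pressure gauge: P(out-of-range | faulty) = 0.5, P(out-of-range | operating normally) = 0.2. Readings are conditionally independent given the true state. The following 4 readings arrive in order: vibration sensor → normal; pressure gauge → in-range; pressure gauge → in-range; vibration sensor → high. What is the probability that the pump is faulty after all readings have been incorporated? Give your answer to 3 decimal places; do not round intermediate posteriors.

0.172

After vibration sensor='normal': P(faulty) = 0.15·0.5000 / (0.15·0.5000 + 0.4·0.5000) ≈ 0.2727
After pressure gauge='in-range': P(faulty) = 0.5·0.2727 / (0.5·0.2727 + 0.8·0.7273) ≈ 0.1899
After pressure gauge='in-range': P(faulty) = 0.5·0.1899 / (0.5·0.1899 + 0.8·0.8101) ≈ 0.1278
After vibration sensor='high': P(faulty) = 0.85·0.1278 / (0.85·0.1278 + 0.6·0.8722) ≈ 0.1719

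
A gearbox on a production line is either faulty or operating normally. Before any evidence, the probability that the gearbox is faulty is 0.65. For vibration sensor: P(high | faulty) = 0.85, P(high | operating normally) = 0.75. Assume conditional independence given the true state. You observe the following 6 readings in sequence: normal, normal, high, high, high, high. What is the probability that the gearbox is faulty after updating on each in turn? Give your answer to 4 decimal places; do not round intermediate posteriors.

After 'normal': P(faulty) = 0.15·0.6500 / (0.15·0.6500 + 0.25·0.3500) ≈ 0.5270
After 'normal': P(faulty) = 0.15·0.5270 / (0.15·0.5270 + 0.25·0.4730) ≈ 0.4007
After 'high': P(faulty) = 0.85·0.4007 / (0.85·0.4007 + 0.75·0.5993) ≈ 0.4311
After 'high': P(faulty) = 0.85·0.4311 / (0.85·0.4311 + 0.75·0.5689) ≈ 0.4620
After 'high': P(faulty) = 0.85·0.4620 / (0.85·0.4620 + 0.75·0.5380) ≈ 0.4932
After 'high': P(faulty) = 0.85·0.4932 / (0.85·0.4932 + 0.75·0.5068) ≈ 0.5245

0.5245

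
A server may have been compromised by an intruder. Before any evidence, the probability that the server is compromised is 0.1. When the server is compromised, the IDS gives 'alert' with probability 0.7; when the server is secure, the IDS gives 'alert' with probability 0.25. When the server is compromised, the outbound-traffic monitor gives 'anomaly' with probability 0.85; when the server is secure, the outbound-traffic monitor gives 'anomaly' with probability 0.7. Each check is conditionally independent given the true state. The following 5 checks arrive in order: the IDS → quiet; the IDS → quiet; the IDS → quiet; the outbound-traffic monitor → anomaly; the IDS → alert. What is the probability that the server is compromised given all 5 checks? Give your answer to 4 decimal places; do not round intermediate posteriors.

Apply Bayes' rule sequentially, carrying P(compromised) forward.
After the IDS='quiet': P(compromised) = 0.3·0.1000 / (0.3·0.1000 + 0.75·0.9000) ≈ 0.0426
After the IDS='quiet': P(compromised) = 0.3·0.0426 / (0.3·0.0426 + 0.75·0.9574) ≈ 0.0175
After the IDS='quiet': P(compromised) = 0.3·0.0175 / (0.3·0.0175 + 0.75·0.9825) ≈ 0.0071
After the outbound-traffic monitor='anomaly': P(compromised) = 0.85·0.0071 / (0.85·0.0071 + 0.7·0.9929) ≈ 0.0086
After the IDS='alert': P(compromised) = 0.7·0.0086 / (0.7·0.0086 + 0.25·0.9914) ≈ 0.0236

0.0236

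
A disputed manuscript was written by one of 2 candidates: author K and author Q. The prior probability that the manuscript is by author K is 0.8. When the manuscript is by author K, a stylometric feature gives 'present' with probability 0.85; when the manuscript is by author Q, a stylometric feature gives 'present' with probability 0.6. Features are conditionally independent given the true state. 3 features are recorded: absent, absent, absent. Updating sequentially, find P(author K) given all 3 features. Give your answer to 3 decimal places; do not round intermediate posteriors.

0.174

After 'absent': P(author K) = 0.15·0.8000 / (0.15·0.8000 + 0.4·0.2000) ≈ 0.6000
After 'absent': P(author K) = 0.15·0.6000 / (0.15·0.6000 + 0.4·0.4000) ≈ 0.3600
After 'absent': P(author K) = 0.15·0.3600 / (0.15·0.3600 + 0.4·0.6400) ≈ 0.1742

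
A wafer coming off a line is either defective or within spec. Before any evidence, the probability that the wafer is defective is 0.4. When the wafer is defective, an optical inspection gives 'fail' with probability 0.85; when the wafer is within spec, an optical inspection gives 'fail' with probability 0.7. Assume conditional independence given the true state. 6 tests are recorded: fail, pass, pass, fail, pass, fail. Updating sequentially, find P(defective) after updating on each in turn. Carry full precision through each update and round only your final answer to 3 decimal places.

0.130

After 'fail': P(defective) = 0.85·0.4000 / (0.85·0.4000 + 0.7·0.6000) ≈ 0.4474
After 'pass': P(defective) = 0.15·0.4474 / (0.15·0.4474 + 0.3·0.5526) ≈ 0.2881
After 'pass': P(defective) = 0.15·0.2881 / (0.15·0.2881 + 0.3·0.7119) ≈ 0.1683
After 'fail': P(defective) = 0.85·0.1683 / (0.85·0.1683 + 0.7·0.8317) ≈ 0.1973
After 'pass': P(defective) = 0.15·0.1973 / (0.15·0.1973 + 0.3·0.8027) ≈ 0.1094
After 'fail': P(defective) = 0.85·0.1094 / (0.85·0.1094 + 0.7·0.8906) ≈ 0.1298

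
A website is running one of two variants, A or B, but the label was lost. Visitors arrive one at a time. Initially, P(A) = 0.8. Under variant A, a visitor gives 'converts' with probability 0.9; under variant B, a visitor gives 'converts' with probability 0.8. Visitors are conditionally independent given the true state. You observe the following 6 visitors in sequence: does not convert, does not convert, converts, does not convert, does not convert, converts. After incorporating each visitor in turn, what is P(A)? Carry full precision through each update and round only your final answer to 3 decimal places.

0.240

After 'does not convert': P(A) = 0.1·0.8000 / (0.1·0.8000 + 0.2·0.2000) ≈ 0.6667
After 'does not convert': P(A) = 0.1·0.6667 / (0.1·0.6667 + 0.2·0.3333) ≈ 0.5000
After 'converts': P(A) = 0.9·0.5000 / (0.9·0.5000 + 0.8·0.5000) ≈ 0.5294
After 'does not convert': P(A) = 0.1·0.5294 / (0.1·0.5294 + 0.2·0.4706) ≈ 0.3600
After 'does not convert': P(A) = 0.1·0.3600 / (0.1·0.3600 + 0.2·0.6400) ≈ 0.2195
After 'converts': P(A) = 0.9·0.2195 / (0.9·0.2195 + 0.8·0.7805) ≈ 0.2404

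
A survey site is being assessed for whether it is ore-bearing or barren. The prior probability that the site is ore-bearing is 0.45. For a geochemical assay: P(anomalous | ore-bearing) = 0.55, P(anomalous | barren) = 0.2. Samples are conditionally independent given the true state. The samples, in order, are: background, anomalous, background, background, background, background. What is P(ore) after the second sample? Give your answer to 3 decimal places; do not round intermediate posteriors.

After 'background': P(ore) = 0.45·0.4500 / (0.45·0.4500 + 0.8·0.5500) ≈ 0.3152
After 'anomalous': P(ore) = 0.55·0.3152 / (0.55·0.3152 + 0.2·0.6848) ≈ 0.5586

0.559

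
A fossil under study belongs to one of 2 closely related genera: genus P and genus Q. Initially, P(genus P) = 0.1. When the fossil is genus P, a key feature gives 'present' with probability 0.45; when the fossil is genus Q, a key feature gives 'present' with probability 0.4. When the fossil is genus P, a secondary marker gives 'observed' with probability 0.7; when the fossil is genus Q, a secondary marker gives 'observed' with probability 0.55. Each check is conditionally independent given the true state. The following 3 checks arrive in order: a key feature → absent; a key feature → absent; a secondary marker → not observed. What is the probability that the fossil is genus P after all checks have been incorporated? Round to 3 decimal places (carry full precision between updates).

After a key feature='absent': P(genus P) = 0.55·0.1000 / (0.55·0.1000 + 0.6·0.9000) ≈ 0.0924
After a key feature='absent': P(genus P) = 0.55·0.0924 / (0.55·0.0924 + 0.6·0.9076) ≈ 0.0854
After a secondary marker='not observed': P(genus P) = 0.3·0.0854 / (0.3·0.0854 + 0.45·0.9146) ≈ 0.0586

0.059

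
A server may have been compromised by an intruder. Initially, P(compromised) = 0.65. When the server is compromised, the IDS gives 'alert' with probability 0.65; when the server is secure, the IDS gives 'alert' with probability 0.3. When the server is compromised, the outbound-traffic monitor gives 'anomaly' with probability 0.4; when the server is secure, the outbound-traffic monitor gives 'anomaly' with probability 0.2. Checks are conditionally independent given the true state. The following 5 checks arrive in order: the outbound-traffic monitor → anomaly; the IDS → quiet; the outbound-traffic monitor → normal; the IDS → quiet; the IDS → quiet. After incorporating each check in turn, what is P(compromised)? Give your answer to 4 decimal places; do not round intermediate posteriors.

0.2583

After the outbound-traffic monitor='anomaly': P(compromised) = 0.4·0.6500 / (0.4·0.6500 + 0.2·0.3500) ≈ 0.7879
After the IDS='quiet': P(compromised) = 0.35·0.7879 / (0.35·0.7879 + 0.7·0.2121) ≈ 0.6500
After the outbound-traffic monitor='normal': P(compromised) = 0.6·0.6500 / (0.6·0.6500 + 0.8·0.3500) ≈ 0.5821
After the IDS='quiet': P(compromised) = 0.35·0.5821 / (0.35·0.5821 + 0.7·0.4179) ≈ 0.4105
After the IDS='quiet': P(compromised) = 0.35·0.4105 / (0.35·0.4105 + 0.7·0.5895) ≈ 0.2583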